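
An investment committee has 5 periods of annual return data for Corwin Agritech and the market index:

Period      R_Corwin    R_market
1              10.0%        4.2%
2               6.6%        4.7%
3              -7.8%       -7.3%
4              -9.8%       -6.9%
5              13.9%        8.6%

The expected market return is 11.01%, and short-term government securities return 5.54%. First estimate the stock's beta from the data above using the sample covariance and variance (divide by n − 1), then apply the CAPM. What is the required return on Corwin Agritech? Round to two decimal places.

13.49%

Mean R_i = (10.0 + 6.6 − 7.8 − 9.8 + 13.9) / 5 = 2.5800%
Mean R_m = (4.2 + 4.7 − 7.3 − 6.9 + 8.6) / 5 = 0.6600%
Σ(R_i − R̄_i)(R_m − R̄_m) = 308.6060  ⇒  Cov = 308.6060 / 4 = 77.1515
Σ(R_m − R̄_m)² = 212.4120  ⇒  Var(R_m) = 212.4120 / 4 = 53.1030
β = Cov / Var(R_m) = 77.1515 / 53.1030 = 1.4529
MRP = 11.01% − 5.54% = 5.47%
E(R) = R_f + β × MRP = 5.54% + 1.4529 × 5.47% = 13.49%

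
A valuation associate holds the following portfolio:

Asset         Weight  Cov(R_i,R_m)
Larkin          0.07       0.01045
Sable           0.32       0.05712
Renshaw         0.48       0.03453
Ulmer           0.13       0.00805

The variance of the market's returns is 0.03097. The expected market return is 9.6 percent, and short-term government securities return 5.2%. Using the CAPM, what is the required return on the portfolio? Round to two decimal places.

β_Larkin = 0.01045 / 0.03097 = 0.3374
β_Sable = 0.05712 / 0.03097 = 1.8444
β_Renshaw = 0.03453 / 0.03097 = 1.1149
β_Ulmer = 0.00805 / 0.03097 = 0.2599
β_P = Σ w_i β_i = 0.07×0.3374 + 0.32×1.8444 + 0.48×1.1149 + 0.13×0.2599 = 1.1828
MRP = 9.6% − 5.2% = 4.40%
E(R_P) = R_f + β_P × MRP = 5.2% + 1.1828 × 4.4% = 10.40%

10.40%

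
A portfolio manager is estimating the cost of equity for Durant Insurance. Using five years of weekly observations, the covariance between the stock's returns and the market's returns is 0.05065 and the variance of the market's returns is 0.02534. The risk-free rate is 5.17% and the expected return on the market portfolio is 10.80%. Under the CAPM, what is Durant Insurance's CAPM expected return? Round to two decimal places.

16.42%

β = Cov(R_i, R_m) / Var(R_m) = 0.05065 / 0.02534 = 1.9988
MRP = 10.80% − 5.17% = 5.63%
E(R) = R_f + β × MRP = 5.17% + 1.9988 × 5.63% = 16.42%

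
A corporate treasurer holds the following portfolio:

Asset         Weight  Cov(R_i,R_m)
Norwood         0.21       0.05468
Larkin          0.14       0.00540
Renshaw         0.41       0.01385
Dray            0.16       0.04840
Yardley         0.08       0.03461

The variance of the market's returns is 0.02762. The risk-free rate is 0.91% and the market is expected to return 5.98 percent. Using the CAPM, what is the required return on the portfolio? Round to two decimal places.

6.13%

β_Norwood = 0.05468 / 0.02762 = 1.9797
β_Larkin = 0.00540 / 0.02762 = 0.1955
β_Renshaw = 0.01385 / 0.02762 = 0.5014
β_Dray = 0.04840 / 0.02762 = 1.7524
β_Yardley = 0.03461 / 0.02762 = 1.2531
β_P = Σ w_i β_i = 0.21×1.9797 + 0.14×0.1955 + 0.41×0.5014 + 0.16×1.7524 + 0.08×1.2531 = 1.0293
MRP = 5.98% − 0.91% = 5.07%
E(R_P) = R_f + β_P × MRP = 0.91% + 1.0293 × 5.07% = 6.13%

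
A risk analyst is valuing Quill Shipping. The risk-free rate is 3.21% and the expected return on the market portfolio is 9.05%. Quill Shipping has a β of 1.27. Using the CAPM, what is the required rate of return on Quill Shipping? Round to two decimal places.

Market risk premium = E(R_m) − R_f = 9.05% − 3.21% = 5.84%
E(R) = R_f + β × MRP = 3.21% + 1.27 × 5.84% = 10.63%

10.63%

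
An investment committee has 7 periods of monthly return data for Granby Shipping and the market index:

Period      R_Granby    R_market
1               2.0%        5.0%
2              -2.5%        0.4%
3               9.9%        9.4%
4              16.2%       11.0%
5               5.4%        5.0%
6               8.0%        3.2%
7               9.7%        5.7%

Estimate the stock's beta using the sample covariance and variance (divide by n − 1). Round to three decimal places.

Mean R_i = (2.0 − 2.5 + 9.9 + 16.2 + 5.4 + 8.0 + 9.7) / 7 = 6.9571%
Mean R_m = (5.0 + 0.4 + 9.4 + 11.0 + 5.0 + 3.2 + 5.7) / 7 = 5.6714%
Σ(R_i − R̄_i)(R_m − R̄_m) = 111.9514  ⇒  Cov = 111.9514 / 6 = 18.6586
Σ(R_m − R̄_m)² = 77.0943  ⇒  Var(R_m) = 77.0943 / 6 = 12.8491
β = Cov / Var(R_m) = 18.6586 / 12.8491 = 1.4521

1.452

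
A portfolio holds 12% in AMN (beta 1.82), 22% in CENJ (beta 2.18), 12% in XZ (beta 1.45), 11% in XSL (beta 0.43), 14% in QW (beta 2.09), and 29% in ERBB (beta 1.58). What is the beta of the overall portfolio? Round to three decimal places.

1.670

β_P = Σ w_i β_i = 0.12×1.82 + 0.22×2.18 + 0.12×1.45 + 0.11×0.43 + 0.14×2.09 + 0.29×1.58 = 1.6701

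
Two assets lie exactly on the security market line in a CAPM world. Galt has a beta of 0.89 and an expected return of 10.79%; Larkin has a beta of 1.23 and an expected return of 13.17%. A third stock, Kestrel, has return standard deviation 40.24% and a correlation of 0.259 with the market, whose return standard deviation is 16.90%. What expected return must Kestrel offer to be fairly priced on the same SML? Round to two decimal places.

MRP = (13.17% − 10.79%) / (1.23 − 0.89) = 7.0000%
R_f = 10.79% − 0.89 × 7.0000% = 4.5600%
β_Kestrel = ρ·σ_i/σ_m = 0.259 × 40.24 / 16.90 = 0.6167
E(R_Kestrel) = R_f + β × MRP = 4.5600% + 0.6167 × 7.0000% = 8.88%

8.88%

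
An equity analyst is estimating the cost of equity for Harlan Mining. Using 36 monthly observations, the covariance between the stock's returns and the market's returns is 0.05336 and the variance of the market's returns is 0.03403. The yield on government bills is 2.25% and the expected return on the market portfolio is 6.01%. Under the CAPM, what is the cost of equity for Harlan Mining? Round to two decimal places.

β = Cov(R_i, R_m) / Var(R_m) = 0.05336 / 0.03403 = 1.5680
MRP = 6.01% − 2.25% = 3.76%
E(R) = R_f + β × MRP = 2.25% + 1.5680 × 3.76% = 8.15%

8.15%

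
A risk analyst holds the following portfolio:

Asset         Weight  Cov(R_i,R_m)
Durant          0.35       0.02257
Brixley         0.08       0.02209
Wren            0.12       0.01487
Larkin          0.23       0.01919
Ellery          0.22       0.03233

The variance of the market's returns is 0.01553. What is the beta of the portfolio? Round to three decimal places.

1.480

β_Durant = 0.02257 / 0.01553 = 1.4533
β_Brixley = 0.02209 / 0.01553 = 1.4224
β_Wren = 0.01487 / 0.01553 = 0.9575
β_Larkin = 0.01919 / 0.01553 = 1.2357
β_Ellery = 0.03233 / 0.01553 = 2.0818
β_P = Σ w_i β_i = 0.35×1.4533 + 0.08×1.4224 + 0.12×0.9575 + 0.23×1.2357 + 0.22×2.0818 = 1.4796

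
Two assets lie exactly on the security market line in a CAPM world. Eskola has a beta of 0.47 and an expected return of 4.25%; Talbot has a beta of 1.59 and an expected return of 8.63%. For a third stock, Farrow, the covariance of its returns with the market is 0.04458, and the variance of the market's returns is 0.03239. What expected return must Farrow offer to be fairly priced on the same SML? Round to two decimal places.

7.79%

MRP = (8.63% − 4.25%) / (1.59 − 0.47) = 3.9107%
R_f = 4.25% − 0.47 × 3.9107% = 2.4120%
β_Farrow = Cov / Var(R_m) = 0.04458 / 0.03239 = 1.3764
E(R_Farrow) = R_f + β × MRP = 2.4120% + 1.3764 × 3.9107% = 7.79%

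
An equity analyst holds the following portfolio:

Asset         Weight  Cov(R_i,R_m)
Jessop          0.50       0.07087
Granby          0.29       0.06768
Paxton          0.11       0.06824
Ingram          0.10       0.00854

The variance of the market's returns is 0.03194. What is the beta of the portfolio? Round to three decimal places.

β_Jessop = 0.07087 / 0.03194 = 2.2188
β_Granby = 0.06768 / 0.03194 = 2.1190
β_Paxton = 0.06824 / 0.03194 = 2.1365
β_Ingram = 0.00854 / 0.03194 = 0.2674
β_P = Σ w_i β_i = 0.50×2.2188 + 0.29×2.1190 + 0.11×2.1365 + 0.10×0.2674 = 1.9857

1.986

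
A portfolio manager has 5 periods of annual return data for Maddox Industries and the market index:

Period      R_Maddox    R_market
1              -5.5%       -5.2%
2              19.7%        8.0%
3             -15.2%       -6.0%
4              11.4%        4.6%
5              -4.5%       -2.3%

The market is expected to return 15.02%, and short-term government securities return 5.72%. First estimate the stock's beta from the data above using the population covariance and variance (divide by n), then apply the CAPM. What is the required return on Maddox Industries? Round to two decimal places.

26.42%

Mean R_i = (-5.5 + 19.7 − 15.2 + 11.4 − 4.5) / 5 = 1.1800%
Mean R_m = (-5.2 + 8.0 − 6.0 + 4.6 − 2.3) / 5 = -0.1800%
Σ(R_i − R̄_i)(R_m − R̄_m) = 341.2520  ⇒  Cov = 341.2520 / 5 = 68.2504
Σ(R_m − R̄_m)² = 153.3280  ⇒  Var(R_m) = 153.3280 / 5 = 30.6656
β = Cov / Var(R_m) = 68.2504 / 30.6656 = 2.2256
MRP = 15.02% − 5.72% = 9.30%
E(R) = R_f + β × MRP = 5.72% + 2.2256 × 9.30% = 26.42%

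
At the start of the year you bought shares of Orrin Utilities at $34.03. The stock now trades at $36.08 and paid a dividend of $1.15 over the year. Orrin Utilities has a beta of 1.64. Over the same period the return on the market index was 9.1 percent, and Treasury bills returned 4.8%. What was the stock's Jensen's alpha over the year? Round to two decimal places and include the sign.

Realised HPR = (P1 + D1 − P0) / P0 = (36.08 + 1.15 − 34.03) / 34.03 = 3.20 / 34.03 = 9.4035%
MRP = 9.1% − 4.8% = 4.30%
CAPM required = R_f + β·MRP = 4.8% + 1.64 × 4.3% = 11.8520%
α = realised − required = 9.4035% − 11.8520% = -2.45%

-2.45%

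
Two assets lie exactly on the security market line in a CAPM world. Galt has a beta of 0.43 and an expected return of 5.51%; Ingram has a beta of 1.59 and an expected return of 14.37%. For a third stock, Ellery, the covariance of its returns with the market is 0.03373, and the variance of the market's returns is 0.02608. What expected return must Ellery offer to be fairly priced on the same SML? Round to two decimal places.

MRP = (14.37% − 5.51%) / (1.59 − 0.43) = 7.6379%
R_f = 5.51% − 0.43 × 7.6379% = 2.2257%
β_Ellery = Cov / Var(R_m) = 0.03373 / 0.02608 = 1.2933
E(R_Ellery) = R_f + β × MRP = 2.2257% + 1.2933 × 7.6379% = 12.10%

12.10%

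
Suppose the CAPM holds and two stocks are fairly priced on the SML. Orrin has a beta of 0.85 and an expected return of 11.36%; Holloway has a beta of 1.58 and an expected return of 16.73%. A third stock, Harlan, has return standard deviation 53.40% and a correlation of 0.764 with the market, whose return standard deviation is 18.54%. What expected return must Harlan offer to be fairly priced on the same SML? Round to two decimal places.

MRP = (16.73% − 11.36%) / (1.58 − 0.85) = 7.3562%
R_f = 11.36% − 0.85 × 7.3562% = 5.1072%
β_Harlan = ρ·σ_i/σ_m = 0.764 × 53.40 / 18.54 = 2.2005
E(R_Harlan) = R_f + β × MRP = 5.1072% + 2.2005 × 7.3562% = 21.29%

21.29%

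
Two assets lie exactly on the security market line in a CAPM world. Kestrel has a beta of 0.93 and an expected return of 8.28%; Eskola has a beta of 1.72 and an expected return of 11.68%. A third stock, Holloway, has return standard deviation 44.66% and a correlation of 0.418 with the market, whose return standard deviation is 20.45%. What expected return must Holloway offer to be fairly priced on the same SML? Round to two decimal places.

MRP = (11.68% − 8.28%) / (1.72 − 0.93) = 4.3038%
R_f = 8.28% − 0.93 × 4.3038% = 4.2775%
β_Holloway = ρ·σ_i/σ_m = 0.418 × 44.66 / 20.45 = 0.9129
E(R_Holloway) = R_f + β × MRP = 4.2775% + 0.9129 × 4.3038% = 8.21%

8.21%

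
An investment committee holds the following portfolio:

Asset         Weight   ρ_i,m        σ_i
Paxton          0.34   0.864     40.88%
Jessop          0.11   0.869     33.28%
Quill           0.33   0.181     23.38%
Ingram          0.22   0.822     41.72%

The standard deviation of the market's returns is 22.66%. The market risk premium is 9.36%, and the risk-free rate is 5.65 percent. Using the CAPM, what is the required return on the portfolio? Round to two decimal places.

β_Paxton = 0.864 × 40.88% / 22.66% = 1.5587
β_Jessop = 0.869 × 33.28% / 22.66% = 1.2763
β_Quill = 0.181 × 23.38% / 22.66% = 0.1868
β_Ingram = 0.822 × 41.72% / 22.66% = 1.5134
β_P = Σ w_i β_i = 0.34×1.5587 + 0.11×1.2763 + 0.33×0.1868 + 0.22×1.5134 = 1.0649
E(R_P) = R_f + β_P × MRP = 5.65% + 1.0649 × 9.36% = 15.62%

15.62%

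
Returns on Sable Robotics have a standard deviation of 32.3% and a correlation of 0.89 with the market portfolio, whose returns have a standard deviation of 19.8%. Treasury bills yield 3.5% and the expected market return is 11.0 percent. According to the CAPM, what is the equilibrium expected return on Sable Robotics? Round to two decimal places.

14.39%

β = ρ × σ_i / σ_m = 0.89 × 32.3% / 19.8% = 1.4519
MRP = 11.0% − 3.5% = 7.50%
E(R) = 3.5% + 1.4519 × 7.5% = 14.39%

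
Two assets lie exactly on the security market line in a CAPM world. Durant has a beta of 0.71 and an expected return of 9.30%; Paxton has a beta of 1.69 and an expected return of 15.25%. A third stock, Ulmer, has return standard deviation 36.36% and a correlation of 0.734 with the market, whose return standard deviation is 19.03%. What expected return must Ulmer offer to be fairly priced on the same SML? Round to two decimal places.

MRP = (15.25% − 9.30%) / (1.69 − 0.71) = 6.0714%
R_f = 9.30% − 0.71 × 6.0714% = 4.9893%
β_Ulmer = ρ·σ_i/σ_m = 0.734 × 36.36 / 19.03 = 1.4024
E(R_Ulmer) = R_f + β × MRP = 4.9893% + 1.4024 × 6.0714% = 13.50%

13.50%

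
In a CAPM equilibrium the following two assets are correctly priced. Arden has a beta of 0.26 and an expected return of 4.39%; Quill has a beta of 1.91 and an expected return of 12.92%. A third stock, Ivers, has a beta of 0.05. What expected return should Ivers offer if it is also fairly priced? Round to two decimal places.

3.30%

MRP (SML slope) = (12.92% − 4.39%) / (1.91 − 0.26) = 8.53% / 1.65 = 5.1697%
R_f (intercept) = 4.39% − 0.26 × 5.1697% = 3.0459%
E(R_Ivers) = R_f + β × MRP = 3.0459% + 0.05 × 5.1697% = 3.30%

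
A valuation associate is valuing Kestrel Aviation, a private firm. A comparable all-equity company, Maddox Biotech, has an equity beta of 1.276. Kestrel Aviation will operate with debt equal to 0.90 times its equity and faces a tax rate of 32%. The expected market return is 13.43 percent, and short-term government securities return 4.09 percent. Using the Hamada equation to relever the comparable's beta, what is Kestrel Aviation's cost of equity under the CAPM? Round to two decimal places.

23.30%

β_L = β_U × [1 + (1 − t)(D/E)] = 1.276 × [1 + (1 − 0.32) × 0.90]
    = 1.276 × [1 + 0.68 × 0.90] = 1.276 × 1.6120 = 2.0569
MRP = 13.43% − 4.09% = 9.34%
E(R) = R_f + β_L × MRP = 4.09% + 2.0569 × 9.34% = 23.30%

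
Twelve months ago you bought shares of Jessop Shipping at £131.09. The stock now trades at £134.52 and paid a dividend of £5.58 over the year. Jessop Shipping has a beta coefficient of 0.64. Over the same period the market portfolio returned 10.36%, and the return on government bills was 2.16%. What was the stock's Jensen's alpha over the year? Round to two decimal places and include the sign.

Realised HPR = (P1 + D1 − P0) / P0 = (134.52 + 5.58 − 131.09) / 131.09 = 9.01 / 131.09 = 6.8731%
MRP = 10.36% − 2.16% = 8.20%
CAPM required = R_f + β·MRP = 2.16% + 0.64 × 8.20% = 7.4080%
α = realised − required = 6.8731% − 7.4080% = -0.53%

-0.53%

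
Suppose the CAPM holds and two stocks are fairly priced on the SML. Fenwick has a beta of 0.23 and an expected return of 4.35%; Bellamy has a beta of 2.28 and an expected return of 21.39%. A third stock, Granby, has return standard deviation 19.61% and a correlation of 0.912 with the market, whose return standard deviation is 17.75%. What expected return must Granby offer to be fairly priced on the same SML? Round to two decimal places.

10.81%

MRP = (21.39% − 4.35%) / (2.28 − 0.23) = 8.3122%
R_f = 4.35% − 0.23 × 8.3122% = 2.4382%
β_Granby = ρ·σ_i/σ_m = 0.912 × 19.61 / 17.75 = 1.0076
E(R_Granby) = R_f + β × MRP = 2.4382% + 1.0076 × 8.3122% = 10.81%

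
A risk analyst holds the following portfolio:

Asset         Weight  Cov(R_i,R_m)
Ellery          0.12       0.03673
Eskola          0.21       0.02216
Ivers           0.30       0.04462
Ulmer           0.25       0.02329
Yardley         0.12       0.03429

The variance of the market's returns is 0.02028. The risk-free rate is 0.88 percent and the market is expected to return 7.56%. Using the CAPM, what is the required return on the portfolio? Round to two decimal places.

11.55%

β_Ellery = 0.03673 / 0.02028 = 1.8111
β_Eskola = 0.02216 / 0.02028 = 1.0927
β_Ivers = 0.04462 / 0.02028 = 2.2002
β_Ulmer = 0.02329 / 0.02028 = 1.1484
β_Yardley = 0.03429 / 0.02028 = 1.6908
β_P = Σ w_i β_i = 0.12×1.8111 + 0.21×1.0927 + 0.30×2.2002 + 0.25×1.1484 + 0.12×1.6908 = 1.5969
MRP = 7.56% − 0.88% = 6.68%
E(R_P) = R_f + β_P × MRP = 0.88% + 1.5969 × 6.68% = 11.55%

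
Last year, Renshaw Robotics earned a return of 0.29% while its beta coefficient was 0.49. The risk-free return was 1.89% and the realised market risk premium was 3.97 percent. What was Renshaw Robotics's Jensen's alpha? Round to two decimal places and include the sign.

-3.55%

CAPM benchmark = R_f + β(R_m − R_f) = 1.89% + 0.49 × 3.97% = 3.8353%
α = actual − benchmark = 0.29% − 3.8353% = -3.55%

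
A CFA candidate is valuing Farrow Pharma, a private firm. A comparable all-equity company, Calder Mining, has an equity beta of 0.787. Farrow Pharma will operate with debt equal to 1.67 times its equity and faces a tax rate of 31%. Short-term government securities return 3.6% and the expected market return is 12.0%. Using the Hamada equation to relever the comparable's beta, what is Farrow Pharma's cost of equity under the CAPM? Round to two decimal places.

β_L = β_U × [1 + (1 − t)(D/E)] = 0.787 × [1 + (1 − 0.31) × 1.67]
    = 0.787 × [1 + 0.69 × 1.67] = 0.787 × 2.1523 = 1.6939
MRP = 12.0% − 3.6% = 8.40%
E(R) = R_f + β_L × MRP = 3.6% + 1.6939 × 8.4% = 17.83%

17.83%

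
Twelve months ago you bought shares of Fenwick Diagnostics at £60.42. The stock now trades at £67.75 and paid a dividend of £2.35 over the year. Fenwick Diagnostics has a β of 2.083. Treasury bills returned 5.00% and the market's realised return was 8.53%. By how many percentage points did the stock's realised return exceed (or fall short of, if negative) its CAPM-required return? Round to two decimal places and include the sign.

+3.67%

Realised HPR = (P1 + D1 − P0) / P0 = (67.75 + 2.35 − 60.42) / 60.42 = 9.68 / 60.42 = 16.0212%
MRP = 8.53% − 5.00% = 3.53%
CAPM required = R_f + β·MRP = 5.00% + 2.083 × 3.53% = 12.35299%
α = realised − required = 16.0212% − 12.35299% = +3.67%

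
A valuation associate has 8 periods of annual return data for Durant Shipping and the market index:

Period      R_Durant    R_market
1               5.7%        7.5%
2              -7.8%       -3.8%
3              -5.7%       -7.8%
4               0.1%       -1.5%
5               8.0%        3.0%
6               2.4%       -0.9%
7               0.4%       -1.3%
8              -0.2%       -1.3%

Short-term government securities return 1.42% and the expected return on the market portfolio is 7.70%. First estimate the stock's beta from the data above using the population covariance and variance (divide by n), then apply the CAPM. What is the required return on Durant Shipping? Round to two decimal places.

7.62%

Mean R_i = (5.7 − 7.8 − 5.7 + 0.1 + 8.0 + 2.4 + 0.4 − 0.2) / 8 = 0.3625%
Mean R_m = (7.5 − 3.8 − 7.8 − 1.5 + 3.0 − 0.9 − 1.3 − 1.3) / 8 = -0.7625%
Σ(R_i − R̄_i)(R_m − R̄_m) = 140.4913  ⇒  Cov = 140.4913 / 8 = 17.5614
Σ(R_m − R̄_m)² = 142.3188  ⇒  Var(R_m) = 142.3188 / 8 = 17.7899
β = Cov / Var(R_m) = 17.5614 / 17.7899 = 0.9872
MRP = 7.70% − 1.42% = 6.28%
E(R) = R_f + β × MRP = 1.42% + 0.9872 × 6.28% = 7.62%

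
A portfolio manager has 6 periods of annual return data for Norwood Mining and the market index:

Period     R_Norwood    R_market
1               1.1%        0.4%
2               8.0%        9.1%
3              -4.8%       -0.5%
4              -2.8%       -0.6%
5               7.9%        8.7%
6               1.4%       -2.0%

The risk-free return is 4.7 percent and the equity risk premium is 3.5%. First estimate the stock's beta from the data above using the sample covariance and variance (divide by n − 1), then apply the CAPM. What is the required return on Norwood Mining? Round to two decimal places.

Mean R_i = (1.1 + 8.0 − 4.8 − 2.8 + 7.9 + 1.4) / 6 = 1.8000%
Mean R_m = (0.4 + 9.1 − 0.5 − 0.6 + 8.7 − 2.0) / 6 = 2.5167%
Σ(R_i − R̄_i)(R_m − R̄_m) = 116.0700  ⇒  Cov = 116.0700 / 5 = 23.2140
Σ(R_m − R̄_m)² = 125.2683  ⇒  Var(R_m) = 125.2683 / 5 = 25.0537
β = Cov / Var(R_m) = 23.2140 / 25.0537 = 0.9266
E(R) = R_f + β × MRP = 4.7% + 0.9266 × 3.5% = 7.94%

7.94%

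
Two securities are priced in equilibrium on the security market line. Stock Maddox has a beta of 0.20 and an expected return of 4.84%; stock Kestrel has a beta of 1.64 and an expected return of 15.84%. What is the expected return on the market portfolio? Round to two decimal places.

Both satisfy E(R) = R_f + β·MRP, so the slope of the SML is
MRP = (15.84% − 4.84%) / (1.64 − 0.20) = 11.00% / 1.44 = 7.6389%
R_f = E(R_Maddox) − β_Maddox·MRP = 4.84% − 0.20 × 7.6389% = 3.3122%
E(R_m) = R_f + MRP = 3.3122% + 7.6389% = 10.95%

10.95%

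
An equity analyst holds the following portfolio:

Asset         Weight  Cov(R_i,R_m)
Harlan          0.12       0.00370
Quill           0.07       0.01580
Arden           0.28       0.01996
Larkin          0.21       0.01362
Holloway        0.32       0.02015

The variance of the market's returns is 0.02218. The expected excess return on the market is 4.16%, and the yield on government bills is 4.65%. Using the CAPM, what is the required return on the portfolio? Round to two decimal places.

7.73%

β_Harlan = 0.00370 / 0.02218 = 0.1668
β_Quill = 0.01580 / 0.02218 = 0.7124
β_Arden = 0.01996 / 0.02218 = 0.8999
β_Larkin = 0.01362 / 0.02218 = 0.6141
β_Holloway = 0.02015 / 0.02218 = 0.9085
β_P = Σ w_i β_i = 0.12×0.1668 + 0.07×0.7124 + 0.28×0.8999 + 0.21×0.6141 + 0.32×0.9085 = 0.7415
E(R_P) = R_f + β_P × MRP = 4.65% + 0.7415 × 4.16% = 7.73%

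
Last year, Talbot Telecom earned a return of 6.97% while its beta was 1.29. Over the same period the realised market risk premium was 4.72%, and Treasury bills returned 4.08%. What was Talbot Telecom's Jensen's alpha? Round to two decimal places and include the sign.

-3.20%

CAPM benchmark = R_f + β(R_m − R_f) = 4.08% + 1.29 × 4.72% = 10.1688%
α = actual − benchmark = 6.97% − 10.1688% = -3.20%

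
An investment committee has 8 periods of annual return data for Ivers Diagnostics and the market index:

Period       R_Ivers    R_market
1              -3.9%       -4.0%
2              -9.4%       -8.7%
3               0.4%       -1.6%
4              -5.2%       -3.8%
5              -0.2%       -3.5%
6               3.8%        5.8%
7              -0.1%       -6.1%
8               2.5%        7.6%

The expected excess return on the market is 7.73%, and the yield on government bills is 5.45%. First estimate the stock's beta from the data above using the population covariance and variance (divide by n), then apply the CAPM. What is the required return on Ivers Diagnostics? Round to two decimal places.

10.19%

Mean R_i = (-3.9 − 9.4 + 0.4 − 5.2 − 0.2 + 3.8 − 0.1 + 2.5) / 8 = -1.5125%
Mean R_m = (-4.0 − 8.7 − 1.6 − 3.8 − 3.5 + 5.8 − 6.1 + 7.6) / 8 = -1.7875%
Σ(R_i − R̄_i)(R_m − R̄_m) = 137.2213  ⇒  Cov = 137.2213 / 8 = 17.1527
Σ(R_m − R̄_m)² = 223.9888  ⇒  Var(R_m) = 223.9888 / 8 = 27.9986
β = Cov / Var(R_m) = 17.1527 / 27.9986 = 0.6126
E(R) = R_f + β × MRP = 5.45% + 0.6126 × 7.73% = 10.19%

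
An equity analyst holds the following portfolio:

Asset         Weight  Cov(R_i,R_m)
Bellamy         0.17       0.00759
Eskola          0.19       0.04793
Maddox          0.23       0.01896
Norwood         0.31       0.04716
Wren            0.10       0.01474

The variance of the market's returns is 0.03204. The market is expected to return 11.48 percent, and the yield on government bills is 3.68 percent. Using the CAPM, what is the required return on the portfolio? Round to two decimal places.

11.19%

β_Bellamy = 0.00759 / 0.03204 = 0.2369
β_Eskola = 0.04793 / 0.03204 = 1.4959
β_Maddox = 0.01896 / 0.03204 = 0.5918
β_Norwood = 0.04716 / 0.03204 = 1.4719
β_Wren = 0.01474 / 0.03204 = 0.4600
β_P = Σ w_i β_i = 0.17×0.2369 + 0.19×1.4959 + 0.23×0.5918 + 0.31×1.4719 + 0.10×0.4600 = 0.9629
MRP = 11.48% − 3.68% = 7.80%
E(R_P) = R_f + β_P × MRP = 3.68% + 0.9629 × 7.80% = 11.19%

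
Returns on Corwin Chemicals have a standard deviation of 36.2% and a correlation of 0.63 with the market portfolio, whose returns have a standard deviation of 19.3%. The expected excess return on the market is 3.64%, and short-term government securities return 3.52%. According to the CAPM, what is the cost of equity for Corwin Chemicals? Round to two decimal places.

β = ρ × σ_i / σ_m = 0.63 × 36.2% / 19.3% = 1.1817
E(R) = 3.52% + 1.1817 × 3.64% = 7.82%

7.82%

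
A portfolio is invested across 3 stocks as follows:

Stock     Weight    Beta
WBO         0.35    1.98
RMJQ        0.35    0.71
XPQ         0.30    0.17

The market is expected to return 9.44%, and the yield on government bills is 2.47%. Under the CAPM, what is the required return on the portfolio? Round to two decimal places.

β_P = Σ w_i β_i = 0.35×1.98 + 0.35×0.71 + 0.30×0.17 = 0.9925
MRP = 9.44% − 2.47% = 6.97%
E(R_P) = R_f + β_P × MRP = 2.47% + 0.9925 × 6.97% = 9.39%

9.39%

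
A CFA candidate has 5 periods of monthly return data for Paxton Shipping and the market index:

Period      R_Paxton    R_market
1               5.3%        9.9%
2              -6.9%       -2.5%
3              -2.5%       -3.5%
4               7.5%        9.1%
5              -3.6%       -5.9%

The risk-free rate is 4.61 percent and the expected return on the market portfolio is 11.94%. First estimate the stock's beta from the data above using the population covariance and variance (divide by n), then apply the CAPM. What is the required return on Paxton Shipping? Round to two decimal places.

Mean R_i = (5.3 − 6.9 − 2.5 + 7.5 − 3.6) / 5 = -0.0400%
Mean R_m = (9.9 − 2.5 − 3.5 + 9.1 − 5.9) / 5 = 1.4200%
Σ(R_i − R̄_i)(R_m − R̄_m) = 168.2440  ⇒  Cov = 168.2440 / 5 = 33.6488
Σ(R_m − R̄_m)² = 224.0480  ⇒  Var(R_m) = 224.0480 / 5 = 44.8096
β = Cov / Var(R_m) = 33.6488 / 44.8096 = 0.7509
MRP = 11.94% − 4.61% = 7.33%
E(R) = R_f + β × MRP = 4.61% + 0.7509 × 7.33% = 10.11%

10.11%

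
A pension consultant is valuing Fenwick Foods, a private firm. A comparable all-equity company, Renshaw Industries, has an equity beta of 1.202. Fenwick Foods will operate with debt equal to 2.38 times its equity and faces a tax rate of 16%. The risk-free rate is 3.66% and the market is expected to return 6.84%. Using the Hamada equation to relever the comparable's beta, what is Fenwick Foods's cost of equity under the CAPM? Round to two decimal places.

β_L = β_U × [1 + (1 − t)(D/E)] = 1.202 × [1 + (1 − 0.16) × 2.38]
    = 1.202 × [1 + 0.84 × 2.38] = 1.202 × 2.9992 = 3.6050
MRP = 6.84% − 3.66% = 3.18%
E(R) = R_f + β_L × MRP = 3.66% + 3.6050 × 3.18% = 15.12%

15.12%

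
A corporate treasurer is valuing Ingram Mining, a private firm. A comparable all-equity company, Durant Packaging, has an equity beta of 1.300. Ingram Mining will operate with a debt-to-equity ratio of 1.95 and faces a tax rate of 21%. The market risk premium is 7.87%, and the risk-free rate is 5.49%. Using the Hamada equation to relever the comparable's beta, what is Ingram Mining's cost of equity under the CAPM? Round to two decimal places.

β_L = β_U × [1 + (1 − t)(D/E)] = 1.300 × [1 + (1 − 0.21) × 1.95]
    = 1.300 × [1 + 0.79 × 1.95] = 1.300 × 2.5405 = 3.3027
E(R) = R_f + β_L × MRP = 5.49% + 3.3027 × 7.87% = 31.48%

31.48%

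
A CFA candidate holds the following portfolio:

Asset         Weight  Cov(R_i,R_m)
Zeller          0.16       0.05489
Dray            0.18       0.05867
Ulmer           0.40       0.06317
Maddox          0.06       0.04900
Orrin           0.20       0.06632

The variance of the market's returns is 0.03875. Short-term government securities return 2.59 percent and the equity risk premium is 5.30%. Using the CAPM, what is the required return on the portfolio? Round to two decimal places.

β_Zeller = 0.05489 / 0.03875 = 1.4165
β_Dray = 0.05867 / 0.03875 = 1.5141
β_Ulmer = 0.06317 / 0.03875 = 1.6302
β_Maddox = 0.04900 / 0.03875 = 1.2645
β_Orrin = 0.06632 / 0.03875 = 1.7115
β_P = Σ w_i β_i = 0.16×1.4165 + 0.18×1.5141 + 0.40×1.6302 + 0.06×1.2645 + 0.20×1.7115 = 1.5694
E(R_P) = R_f + β_P × MRP = 2.59% + 1.5694 × 5.30% = 10.91%

10.91%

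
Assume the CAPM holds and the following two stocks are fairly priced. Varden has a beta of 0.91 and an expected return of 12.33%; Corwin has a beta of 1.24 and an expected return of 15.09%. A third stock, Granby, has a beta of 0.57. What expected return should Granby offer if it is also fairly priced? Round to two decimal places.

MRP (SML slope) = (15.09% − 12.33%) / (1.24 − 0.91) = 2.76% / 0.33 = 8.3636%
R_f (intercept) = 12.33% − 0.91 × 8.3636% = 4.7191%
E(R_Granby) = R_f + β × MRP = 4.7191% + 0.57 × 8.3636% = 9.49%

9.49%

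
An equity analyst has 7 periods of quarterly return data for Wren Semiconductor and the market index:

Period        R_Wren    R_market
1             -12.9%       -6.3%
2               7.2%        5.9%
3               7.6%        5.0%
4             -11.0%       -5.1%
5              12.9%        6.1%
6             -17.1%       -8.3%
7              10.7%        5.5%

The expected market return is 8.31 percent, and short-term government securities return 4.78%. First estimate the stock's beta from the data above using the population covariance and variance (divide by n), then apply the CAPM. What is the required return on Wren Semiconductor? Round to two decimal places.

Mean R_i = (-12.9 + 7.2 + 7.6 − 11.0 + 12.9 − 17.1 + 10.7) / 7 = -0.3714%
Mean R_m = (-6.3 + 5.9 + 5.0 − 5.1 + 6.1 − 8.3 + 5.5) / 7 = 0.4000%
Σ(R_i − R̄_i)(R_m − R̄_m) = 498.3600  ⇒  Cov = 498.3600 / 7 = 71.1943
Σ(R_m − R̄_m)² = 260.7400  ⇒  Var(R_m) = 260.7400 / 7 = 37.2486
β = Cov / Var(R_m) = 71.1943 / 37.2486 = 1.9113
MRP = 8.31% − 4.78% = 3.53%
E(R) = R_f + β × MRP = 4.78% + 1.9113 × 3.53% = 11.53%

11.53%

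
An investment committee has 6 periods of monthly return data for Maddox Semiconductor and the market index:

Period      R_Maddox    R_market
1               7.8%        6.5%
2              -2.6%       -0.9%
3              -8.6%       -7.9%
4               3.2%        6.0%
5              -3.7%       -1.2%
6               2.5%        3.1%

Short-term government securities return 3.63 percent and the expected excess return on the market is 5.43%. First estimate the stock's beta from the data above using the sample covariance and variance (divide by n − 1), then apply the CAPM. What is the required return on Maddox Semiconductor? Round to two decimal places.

Mean R_i = (7.8 − 2.6 − 8.6 + 3.2 − 3.7 + 2.5) / 6 = -0.2333%
Mean R_m = (6.5 − 0.9 − 7.9 + 6.0 − 1.2 + 3.1) / 6 = 0.9333%
Σ(R_i − R̄_i)(R_m − R̄_m) = 153.6767  ⇒  Cov = 153.6767 / 5 = 30.7353
Σ(R_m − R̄_m)² = 147.2933  ⇒  Var(R_m) = 147.2933 / 5 = 29.4587
β = Cov / Var(R_m) = 30.7353 / 29.4587 = 1.0433
E(R) = R_f + β × MRP = 3.63% + 1.0433 × 5.43% = 9.30%

9.30%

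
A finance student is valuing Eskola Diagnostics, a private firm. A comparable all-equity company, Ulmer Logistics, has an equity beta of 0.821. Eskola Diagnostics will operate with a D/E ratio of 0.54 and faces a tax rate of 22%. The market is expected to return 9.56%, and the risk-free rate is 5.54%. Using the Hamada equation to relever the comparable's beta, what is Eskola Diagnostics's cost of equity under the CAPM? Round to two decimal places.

10.23%

β_L = β_U × [1 + (1 − t)(D/E)] = 0.821 × [1 + (1 − 0.22) × 0.54]
    = 0.821 × [1 + 0.78 × 0.54] = 0.821 × 1.4212 = 1.1668
MRP = 9.56% − 5.54% = 4.02%
E(R) = R_f + β_L × MRP = 5.54% + 1.1668 × 4.02% = 10.23%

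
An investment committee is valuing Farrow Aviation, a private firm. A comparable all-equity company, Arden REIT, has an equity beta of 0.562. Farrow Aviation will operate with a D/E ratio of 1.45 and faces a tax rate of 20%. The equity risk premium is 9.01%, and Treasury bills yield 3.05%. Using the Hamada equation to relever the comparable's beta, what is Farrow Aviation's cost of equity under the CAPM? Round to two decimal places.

13.99%

β_L = β_U × [1 + (1 − t)(D/E)] = 0.562 × [1 + (1 − 0.20) × 1.45]
    = 0.562 × [1 + 0.80 × 1.45] = 0.562 × 2.1600 = 1.2139
E(R) = R_f + β_L × MRP = 3.05% + 1.2139 × 9.01% = 13.99%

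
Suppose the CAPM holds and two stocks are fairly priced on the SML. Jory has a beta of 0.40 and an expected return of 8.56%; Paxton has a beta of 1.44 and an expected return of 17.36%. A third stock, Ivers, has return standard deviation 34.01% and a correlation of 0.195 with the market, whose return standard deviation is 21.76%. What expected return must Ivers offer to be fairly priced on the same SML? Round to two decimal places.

MRP = (17.36% − 8.56%) / (1.44 − 0.40) = 8.4615%
R_f = 8.56% − 0.40 × 8.4615% = 5.1754%
β_Ivers = ρ·σ_i/σ_m = 0.195 × 34.01 / 21.76 = 0.3048
E(R_Ivers) = R_f + β × MRP = 5.1754% + 0.3048 × 8.4615% = 7.75%

7.75%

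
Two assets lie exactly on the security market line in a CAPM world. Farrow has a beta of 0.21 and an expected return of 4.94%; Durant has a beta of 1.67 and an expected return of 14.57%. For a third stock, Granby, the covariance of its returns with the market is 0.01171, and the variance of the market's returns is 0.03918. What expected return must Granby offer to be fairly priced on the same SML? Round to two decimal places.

MRP = (14.57% − 4.94%) / (1.67 − 0.21) = 6.5959%
R_f = 4.94% − 0.21 × 6.5959% = 3.5549%
β_Granby = Cov / Var(R_m) = 0.01171 / 0.03918 = 0.2989
E(R_Granby) = R_f + β × MRP = 3.5549% + 0.2989 × 6.5959% = 5.53%

5.53%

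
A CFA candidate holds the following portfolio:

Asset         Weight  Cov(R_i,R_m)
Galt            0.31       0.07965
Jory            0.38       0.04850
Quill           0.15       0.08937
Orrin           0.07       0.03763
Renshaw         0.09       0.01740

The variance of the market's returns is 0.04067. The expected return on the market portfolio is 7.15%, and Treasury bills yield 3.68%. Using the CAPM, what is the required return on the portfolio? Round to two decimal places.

β_Galt = 0.07965 / 0.04067 = 1.9584
β_Jory = 0.04850 / 0.04067 = 1.1925
β_Quill = 0.08937 / 0.04067 = 2.1974
β_Orrin = 0.03763 / 0.04067 = 0.9253
β_Renshaw = 0.01740 / 0.04067 = 0.4278
β_P = Σ w_i β_i = 0.31×1.9584 + 0.38×1.1925 + 0.15×2.1974 + 0.07×0.9253 + 0.09×0.4278 = 1.4931
MRP = 7.15% − 3.68% = 3.47%
E(R_P) = R_f + β_P × MRP = 3.68% + 1.4931 × 3.47% = 8.86%

8.86%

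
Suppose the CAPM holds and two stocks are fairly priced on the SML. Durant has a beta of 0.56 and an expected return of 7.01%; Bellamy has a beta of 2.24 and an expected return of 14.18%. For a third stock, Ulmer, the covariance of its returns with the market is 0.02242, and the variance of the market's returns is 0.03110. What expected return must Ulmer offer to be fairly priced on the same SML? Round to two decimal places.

MRP = (14.18% − 7.01%) / (2.24 − 0.56) = 4.2679%
R_f = 7.01% − 0.56 × 4.2679% = 4.6200%
β_Ulmer = Cov / Var(R_m) = 0.02242 / 0.03110 = 0.7209
E(R_Ulmer) = R_f + β × MRP = 4.6200% + 0.7209 × 4.2679% = 7.70%

7.70%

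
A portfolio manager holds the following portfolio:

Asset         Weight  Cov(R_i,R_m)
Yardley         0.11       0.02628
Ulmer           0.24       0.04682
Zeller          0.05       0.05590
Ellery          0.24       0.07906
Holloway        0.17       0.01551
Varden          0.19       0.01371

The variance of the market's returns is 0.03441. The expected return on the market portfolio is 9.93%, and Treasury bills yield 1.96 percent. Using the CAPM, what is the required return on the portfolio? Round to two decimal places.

11.49%

β_Yardley = 0.02628 / 0.03441 = 0.7637
β_Ulmer = 0.04682 / 0.03441 = 1.3607
β_Zeller = 0.05590 / 0.03441 = 1.6245
β_Ellery = 0.07906 / 0.03441 = 2.2976
β_Holloway = 0.01551 / 0.03441 = 0.4507
β_Varden = 0.01371 / 0.03441 = 0.3984
β_P = Σ w_i β_i = 0.11×0.7637 + 0.24×1.3607 + 0.05×1.6245 + 0.24×2.2976 + 0.17×0.4507 + 0.19×0.3984 = 1.1955
MRP = 9.93% − 1.96% = 7.97%
E(R_P) = R_f + β_P × MRP = 1.96% + 1.1955 × 7.97% = 11.49%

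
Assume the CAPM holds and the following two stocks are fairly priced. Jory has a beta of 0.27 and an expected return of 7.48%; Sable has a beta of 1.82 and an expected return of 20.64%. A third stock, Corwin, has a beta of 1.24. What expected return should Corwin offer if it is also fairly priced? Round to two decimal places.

15.72%

MRP (SML slope) = (20.64% − 7.48%) / (1.82 − 0.27) = 13.16% / 1.55 = 8.4903%
R_f (intercept) = 7.48% − 0.27 × 8.4903% = 5.1876%
E(R_Corwin) = R_f + β × MRP = 5.1876% + 1.24 × 8.4903% = 15.72%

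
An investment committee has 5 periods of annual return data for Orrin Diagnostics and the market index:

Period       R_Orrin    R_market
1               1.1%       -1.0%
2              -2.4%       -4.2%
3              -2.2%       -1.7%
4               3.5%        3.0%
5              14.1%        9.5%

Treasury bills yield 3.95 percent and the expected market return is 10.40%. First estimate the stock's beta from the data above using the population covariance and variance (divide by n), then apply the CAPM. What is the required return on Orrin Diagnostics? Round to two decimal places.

Mean R_i = (1.1 − 2.4 − 2.2 + 3.5 + 14.1) / 5 = 2.8200%
Mean R_m = (-1.0 − 4.2 − 1.7 + 3.0 + 9.5) / 5 = 1.1200%
Σ(R_i − R̄_i)(R_m − R̄_m) = 141.3780  ⇒  Cov = 141.3780 / 5 = 28.2756
Σ(R_m − R̄_m)² = 114.5080  ⇒  Var(R_m) = 114.5080 / 5 = 22.9016
β = Cov / Var(R_m) = 28.2756 / 22.9016 = 1.2347
MRP = 10.40% − 3.95% = 6.45%
E(R) = R_f + β × MRP = 3.95% + 1.2347 × 6.45% = 11.91%

11.91%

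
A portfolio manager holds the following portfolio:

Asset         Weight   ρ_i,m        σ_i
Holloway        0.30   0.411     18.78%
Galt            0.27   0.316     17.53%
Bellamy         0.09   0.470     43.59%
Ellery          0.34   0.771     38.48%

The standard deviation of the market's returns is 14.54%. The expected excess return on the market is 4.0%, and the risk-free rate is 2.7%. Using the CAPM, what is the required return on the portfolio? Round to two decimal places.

β_Holloway = 0.411 × 18.78% / 14.54% = 0.5309
β_Galt = 0.316 × 17.53% / 14.54% = 0.3810
β_Bellamy = 0.470 × 43.59% / 14.54% = 1.4090
β_Ellery = 0.771 × 38.48% / 14.54% = 2.0404
β_P = Σ w_i β_i = 0.30×0.5309 + 0.27×0.3810 + 0.09×1.4090 + 0.34×2.0404 = 1.0827
E(R_P) = R_f + β_P × MRP = 2.7% + 1.0827 × 4.0% = 7.03%

7.03%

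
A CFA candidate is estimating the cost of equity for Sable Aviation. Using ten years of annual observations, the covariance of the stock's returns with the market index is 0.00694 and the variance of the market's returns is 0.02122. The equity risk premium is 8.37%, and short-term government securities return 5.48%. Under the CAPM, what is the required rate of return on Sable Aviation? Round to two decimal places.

8.22%

β = Cov(R_i, R_m) / Var(R_m) = 0.00694 / 0.02122 = 0.3270
E(R) = R_f + β × MRP = 5.48% + 0.3270 × 8.37% = 8.22%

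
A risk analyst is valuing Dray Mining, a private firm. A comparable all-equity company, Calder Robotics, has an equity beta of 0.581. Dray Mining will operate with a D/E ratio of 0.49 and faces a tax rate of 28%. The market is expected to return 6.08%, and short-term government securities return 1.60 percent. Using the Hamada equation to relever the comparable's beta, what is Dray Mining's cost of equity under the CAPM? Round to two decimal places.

5.12%

β_L = β_U × [1 + (1 − t)(D/E)] = 0.581 × [1 + (1 − 0.28) × 0.49]
    = 0.581 × [1 + 0.72 × 0.49] = 0.581 × 1.3528 = 0.7860
MRP = 6.08% − 1.60% = 4.48%
E(R) = R_f + β_L × MRP = 1.60% + 0.7860 × 4.48% = 5.12%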